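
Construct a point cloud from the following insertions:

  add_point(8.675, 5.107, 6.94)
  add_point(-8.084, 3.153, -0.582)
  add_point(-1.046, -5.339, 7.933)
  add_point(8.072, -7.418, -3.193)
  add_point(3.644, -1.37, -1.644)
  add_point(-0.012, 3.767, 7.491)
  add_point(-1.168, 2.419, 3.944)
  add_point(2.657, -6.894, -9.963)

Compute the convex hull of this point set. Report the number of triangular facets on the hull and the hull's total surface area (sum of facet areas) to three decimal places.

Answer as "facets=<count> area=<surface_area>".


facets=8 area=618.452

Extreme-point indices: [0, 1, 2, 3, 5, 7] — 6 of 8 on the boundary.

Per-facet area ½‖(b−a)×(c−a)‖:
  f1: (p2, p3, p0) → 96.3627
  f2: (p7, p0, p1) → 154.7456
  f3: (p7, p3, p0) → 61.9295
  f4: (p7, p2, p1) → 114.5827
  f5: (p7, p2, p3) → 61.8797
  f6: (p5, p0, p1) → 37.8033
  f7: (p5, p2, p1) → 52.1918
  f8: (p5, p2, p0) → 38.9564
Σ area = 618.452

Euler characteristic 6−12+8 = 2 ✓


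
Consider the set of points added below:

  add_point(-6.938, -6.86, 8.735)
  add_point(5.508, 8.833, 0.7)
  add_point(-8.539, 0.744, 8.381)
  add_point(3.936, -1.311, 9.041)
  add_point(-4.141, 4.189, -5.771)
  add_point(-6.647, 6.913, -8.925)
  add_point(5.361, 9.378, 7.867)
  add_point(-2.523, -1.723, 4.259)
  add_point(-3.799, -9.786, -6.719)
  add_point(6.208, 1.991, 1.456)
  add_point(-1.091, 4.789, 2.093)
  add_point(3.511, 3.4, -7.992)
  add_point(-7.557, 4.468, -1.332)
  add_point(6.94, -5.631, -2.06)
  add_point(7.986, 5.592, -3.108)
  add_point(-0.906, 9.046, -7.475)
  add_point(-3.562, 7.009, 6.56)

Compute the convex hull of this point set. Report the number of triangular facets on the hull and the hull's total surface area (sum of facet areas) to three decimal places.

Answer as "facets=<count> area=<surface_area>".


Extreme-point indices: [0, 1, 2, 3, 5, 6, 8, 11, 12, 13, 14, 15, 16] — 13 of 17 on the boundary.

Triangle areas on the boundary:
  f1: (p11, p5, p8) → 80.5156
  f2: (p0, p8, p2) → 61.4208
  f3: (p0, p3, p2) → 45.8659
  f4: (p13, p11, p14) → 37.5995
  f5: (p13, p11, p8) → 69.1056
  f6: (p13, p0, p8) → 96.3669
  f7: (p13, p0, p3) → 74.9638
  f8: (p12, p16, p2) → 36.2083
  f9: (p12, p16, p5) → 27.1670
  f10: (p12, p8, p2) → 81.9805
  f11: (p12, p5, p8) → 62.8250
  f12: (p15, p16, p5) → 45.4035
  f13: (p15, p1, p14) → 28.0740
  f14: (p15, p11, p14) → 24.9553
  f15: (p15, p11, p5) → 21.7268
  f16: (p6, p3, p2) → 68.6203
  f17: (p6, p16, p2) → 25.5926
  f18: (p6, p1, p14) → 13.6386
  f19: (p6, p15, p16) → 67.0746
  f20: (p6, p15, p1) → 23.8373
  f21: (p6, p13, p14) → 65.8744
  f22: (p6, p13, p3) → 65.0472
Σ area = 1123.864

Euler: V−E+F = 13−33+22 = 2.

facets=22 area=1123.864


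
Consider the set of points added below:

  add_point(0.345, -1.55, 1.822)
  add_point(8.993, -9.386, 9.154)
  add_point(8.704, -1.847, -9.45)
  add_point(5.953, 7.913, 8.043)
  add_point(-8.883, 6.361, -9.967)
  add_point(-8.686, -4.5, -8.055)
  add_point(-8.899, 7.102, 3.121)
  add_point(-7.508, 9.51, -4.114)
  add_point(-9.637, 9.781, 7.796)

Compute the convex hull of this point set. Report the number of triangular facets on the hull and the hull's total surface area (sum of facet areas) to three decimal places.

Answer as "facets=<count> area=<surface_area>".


Hull vertices (7/9): indices [1, 2, 3, 4, 5, 7, 8].

Per-facet area ½‖(b−a)×(c−a)‖:
  f1: (p3, p1, p8) → 132.2706
  f2: (p5, p1, p8) → 251.9185
  f3: (p5, p4, p8) → 99.8328
  f4: (p7, p4, p8) → 23.3013
  f5: (p7, p3, p8) → 93.7676
  f6: (p2, p3, p1) → 159.4815
  f7: (p2, p5, p1) → 175.9451
  f8: (p2, p5, p4) → 96.3017
  f9: (p2, p7, p4) → 65.8820
  f10: (p2, p7, p3) → 165.7786
Σ area = 1264.480

Euler: V−E+F = 7−15+10 = 2.

facets=10 area=1264.480


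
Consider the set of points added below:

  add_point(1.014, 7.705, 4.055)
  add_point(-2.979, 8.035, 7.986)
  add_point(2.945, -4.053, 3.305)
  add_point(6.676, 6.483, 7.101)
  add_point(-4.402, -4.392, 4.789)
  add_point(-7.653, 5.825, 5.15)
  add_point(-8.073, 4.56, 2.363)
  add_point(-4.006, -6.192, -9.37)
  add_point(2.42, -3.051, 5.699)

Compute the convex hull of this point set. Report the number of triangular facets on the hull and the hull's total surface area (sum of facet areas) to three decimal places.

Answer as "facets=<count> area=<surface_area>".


facets=14 area=543.367

Points on the hull: [0, 1, 2, 3, 4, 5, 6, 7, 8] (9 of 9).

Area of each hull facet:
  f1: (p4, p7, p6) → 70.7174
  f2: (p0, p7, p6) → 79.7512
  f3: (p0, p7, p3) → 59.8566
  f4: (p0, p1, p3) → 17.5182
  f5: (p5, p4, p6) → 15.3338
  f6: (p5, p4, p1) → 31.3498
  f7: (p5, p0, p6) → 13.7231
  f8: (p5, p0, p1) → 16.1981
  f9: (p2, p7, p3) → 71.4606
  f10: (p2, p4, p7) → 52.2824
  f11: (p8, p1, p3) → 50.1787
  f12: (p8, p4, p1) → 42.8293
  f13: (p8, p2, p3) → 12.8849
  f14: (p8, p2, p4) → 9.2830
Σ area = 543.367

Check V−E+F: 9 − 21 + 14 = 2.


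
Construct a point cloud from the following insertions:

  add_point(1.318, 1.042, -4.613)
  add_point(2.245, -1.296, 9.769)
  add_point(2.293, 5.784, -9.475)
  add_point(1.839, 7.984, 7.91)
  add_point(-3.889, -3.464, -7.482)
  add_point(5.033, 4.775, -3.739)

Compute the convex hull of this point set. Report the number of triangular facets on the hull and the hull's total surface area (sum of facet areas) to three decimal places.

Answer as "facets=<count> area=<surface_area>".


facets=8 area=405.499

6 of the 6 inputs are extreme points: [0, 1, 2, 3, 4, 5].

Triangle areas on the boundary:
  f1: (p1, p3, p4) → 87.0285
  f2: (p1, p3, p5) → 59.0092
  f3: (p2, p5, p4) → 36.3189
  f4: (p2, p3, p4) → 98.6813
  f5: (p2, p3, p5) → 29.4306
  f6: (p0, p5, p4) → 4.7549
  f7: (p0, p1, p4) → 51.4740
  f8: (p0, p1, p5) → 38.8017
Σ area = 405.499

Check V−E+F: 6 − 12 + 8 = 2.


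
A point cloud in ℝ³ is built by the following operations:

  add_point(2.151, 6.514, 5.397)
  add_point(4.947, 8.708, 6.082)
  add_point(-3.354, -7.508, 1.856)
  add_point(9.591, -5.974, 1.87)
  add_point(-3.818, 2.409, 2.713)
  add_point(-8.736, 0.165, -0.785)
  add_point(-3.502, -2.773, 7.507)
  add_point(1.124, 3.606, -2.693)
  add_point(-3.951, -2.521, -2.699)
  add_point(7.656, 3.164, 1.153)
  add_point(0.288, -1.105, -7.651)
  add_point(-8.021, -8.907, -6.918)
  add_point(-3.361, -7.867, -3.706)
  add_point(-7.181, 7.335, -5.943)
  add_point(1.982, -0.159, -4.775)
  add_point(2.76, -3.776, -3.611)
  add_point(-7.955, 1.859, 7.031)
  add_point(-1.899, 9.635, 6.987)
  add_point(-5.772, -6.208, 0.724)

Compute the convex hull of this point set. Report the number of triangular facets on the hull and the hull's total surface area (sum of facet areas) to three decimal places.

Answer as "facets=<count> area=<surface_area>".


facets=20 area=940.804

Extreme-point indices: [1, 2, 3, 5, 6, 9, 10, 11, 13, 16, 17, 18] — 12 of 19 on the boundary.

Facet areas (half cross-product norm):
  f1: (p11, p10, p3) → 79.3126
  f2: (p13, p11, p5) → 46.4833
  f3: (p13, p11, p10) → 65.0837
  f4: (p9, p10, p3) → 56.6262
  f5: (p9, p13, p10) → 69.7813
  f6: (p16, p11, p5) → 30.9794
  f7: (p16, p6, p17) → 31.4254
  f8: (p16, p13, p5) → 33.4174
  f9: (p16, p13, p17) → 65.2575
  f10: (p2, p11, p3) → 57.4151
  f11: (p2, p6, p3) → 47.9856
  f12: (p1, p9, p3) → 26.1302
  f13: (p1, p6, p3) → 96.3037
  f14: (p1, p6, p17) → 43.6232
  f15: (p1, p13, p17) → 48.0336
  f16: (p1, p9, p13) → 65.4832
  f17: (p18, p16, p6) → 25.5293
  f18: (p18, p2, p6) → 10.9485
  f19: (p18, p16, p11) → 29.6726
  f20: (p18, p2, p11) → 11.3124
Σ area = 940.804

Check V−E+F: 12 − 30 + 20 = 2.


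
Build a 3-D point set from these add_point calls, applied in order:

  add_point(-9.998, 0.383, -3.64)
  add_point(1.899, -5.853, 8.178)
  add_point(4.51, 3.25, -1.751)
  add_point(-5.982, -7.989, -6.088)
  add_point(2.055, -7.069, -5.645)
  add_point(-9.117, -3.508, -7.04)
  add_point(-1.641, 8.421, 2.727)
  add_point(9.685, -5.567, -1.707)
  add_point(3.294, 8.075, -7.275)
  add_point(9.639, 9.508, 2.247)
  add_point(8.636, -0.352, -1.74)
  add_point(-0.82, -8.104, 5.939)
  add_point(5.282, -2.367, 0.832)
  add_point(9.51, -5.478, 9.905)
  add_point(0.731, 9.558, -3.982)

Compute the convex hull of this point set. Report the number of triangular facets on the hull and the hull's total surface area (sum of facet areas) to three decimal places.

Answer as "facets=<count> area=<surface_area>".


Points on the hull: [0, 1, 3, 4, 5, 6, 7, 8, 9, 11, 13, 14] (12 of 15).

Facet areas (half cross-product norm):
  f1: (p6, p14, p0) → 47.1643
  f2: (p9, p6, p14) → 37.7709
  f3: (p9, p6, p13) → 94.8424
  f4: (p9, p13, p7) → 87.3595
  f5: (p8, p14, p0) → 30.3533
  f6: (p8, p5, p0) → 41.2576
  f7: (p8, p9, p7) → 84.8876
  f8: (p8, p9, p14) → 24.0393
  f9: (p11, p13, p7) → 62.1808
  f10: (p11, p5, p0) → 41.0540
  f11: (p11, p3, p5) → 33.4902
  f12: (p4, p8, p5) → 87.7063
  f13: (p4, p3, p5) → 19.7513
  f14: (p4, p8, p7) → 65.3440
  f15: (p4, p11, p7) → 51.0284
  f16: (p4, p11, p3) → 47.5979
  f17: (p1, p6, p13) → 59.2804
  f18: (p1, p11, p13) → 10.2630
  f19: (p1, p6, p0) → 100.6242
  f20: (p1, p11, p0) → 29.9521
Σ area = 1055.948

Check V−E+F: 12 − 30 + 20 = 2.

facets=20 area=1055.948


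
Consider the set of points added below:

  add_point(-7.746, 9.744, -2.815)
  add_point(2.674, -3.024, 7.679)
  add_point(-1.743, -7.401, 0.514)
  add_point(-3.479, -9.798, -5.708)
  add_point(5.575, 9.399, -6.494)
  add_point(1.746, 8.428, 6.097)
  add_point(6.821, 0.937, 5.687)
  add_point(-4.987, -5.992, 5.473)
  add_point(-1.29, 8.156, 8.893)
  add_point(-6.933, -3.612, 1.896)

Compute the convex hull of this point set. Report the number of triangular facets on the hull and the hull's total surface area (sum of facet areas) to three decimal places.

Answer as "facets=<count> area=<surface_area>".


Points on the hull: [0, 1, 2, 3, 4, 5, 6, 7, 8, 9] (10 of 10).

Triangle areas on the boundary:
  f1: (p4, p3, p0) → 134.6753
  f2: (p4, p3, p6) → 136.1079
  f3: (p9, p3, p0) → 69.4197
  f4: (p9, p7, p3) → 24.3406
  f5: (p9, p8, p0) → 86.3411
  f6: (p9, p8, p7) → 34.6925
  f7: (p1, p3, p6) → 47.5180
  f8: (p1, p8, p6) → 33.8878
  f9: (p1, p8, p7) → 50.6430
  f10: (p5, p4, p6) → 59.1312
  f11: (p5, p8, p6) → 17.2689
  f12: (p5, p4, p0) → 77.2504
  f13: (p5, p8, p0) → 27.0066
  f14: (p2, p7, p3) → 15.3562
  f15: (p2, p1, p3) → 9.1713
  f16: (p2, p1, p7) → 25.4467
Σ area = 848.257

Euler characteristic 10−24+16 = 2 ✓

facets=16 area=848.257


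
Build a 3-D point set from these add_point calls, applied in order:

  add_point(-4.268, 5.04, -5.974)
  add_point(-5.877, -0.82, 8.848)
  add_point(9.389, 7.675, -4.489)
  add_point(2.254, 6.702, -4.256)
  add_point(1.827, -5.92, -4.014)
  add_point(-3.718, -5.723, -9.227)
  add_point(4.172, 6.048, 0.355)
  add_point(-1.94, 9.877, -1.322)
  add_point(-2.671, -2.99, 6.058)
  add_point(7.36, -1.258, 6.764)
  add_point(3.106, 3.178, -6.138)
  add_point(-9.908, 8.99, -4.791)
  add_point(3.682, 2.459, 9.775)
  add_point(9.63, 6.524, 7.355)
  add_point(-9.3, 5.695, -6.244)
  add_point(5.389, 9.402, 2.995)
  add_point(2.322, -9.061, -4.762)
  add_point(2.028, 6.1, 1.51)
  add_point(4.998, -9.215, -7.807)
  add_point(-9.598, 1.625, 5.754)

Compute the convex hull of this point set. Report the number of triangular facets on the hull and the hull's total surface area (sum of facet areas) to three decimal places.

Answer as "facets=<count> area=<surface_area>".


facets=24 area=1144.551

Hull vertices (14/20): indices [1, 2, 5, 7, 8, 9, 11, 12, 13, 14, 15, 16, 18, 19].

Area of each hull facet:
  f1: (p2, p18, p13) → 105.1975
  f2: (p9, p18, p13) → 56.6061
  f3: (p9, p12, p13) → 21.8260
  f4: (p15, p2, p13) → 28.6407
  f5: (p15, p12, p13) → 25.5265
  f6: (p15, p19, p12) → 68.4800
  f7: (p5, p2, p18) → 83.9661
  f8: (p16, p9, p18) → 27.7729
  f9: (p16, p5, p18) → 16.6006
  f10: (p1, p19, p12) → 22.9241
  f11: (p1, p9, p12) → 28.9072
  f12: (p1, p5, p19) → 47.8508
  f13: (p1, p16, p5) → 73.1091
  f14: (p7, p19, p11) → 53.7927
  f15: (p7, p15, p19) → 55.5948
  f16: (p7, p2, p11) → 35.1765
  f17: (p7, p15, p2) → 36.8713
  f18: (p14, p2, p11) → 34.4484
  f19: (p14, p5, p2) → 117.1226
  f20: (p14, p19, p11) → 23.0460
  f21: (p14, p5, p19) → 82.5990
  f22: (p8, p16, p9) → 66.3384
  f23: (p8, p1, p9) → 20.4471
  f24: (p8, p1, p16) → 11.7064
Σ area = 1144.551

Euler: V−E+F = 14−36+24 = 2.


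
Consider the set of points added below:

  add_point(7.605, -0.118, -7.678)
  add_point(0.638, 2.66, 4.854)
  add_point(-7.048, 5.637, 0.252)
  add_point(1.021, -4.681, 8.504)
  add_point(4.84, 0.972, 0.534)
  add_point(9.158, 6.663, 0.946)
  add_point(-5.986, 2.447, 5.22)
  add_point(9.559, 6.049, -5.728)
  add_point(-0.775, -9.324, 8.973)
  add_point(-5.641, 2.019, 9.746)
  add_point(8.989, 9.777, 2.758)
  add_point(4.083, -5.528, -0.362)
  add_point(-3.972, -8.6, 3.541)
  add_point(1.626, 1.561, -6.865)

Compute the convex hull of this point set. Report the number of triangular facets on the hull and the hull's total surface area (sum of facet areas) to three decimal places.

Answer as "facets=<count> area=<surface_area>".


Extreme-point indices: [0, 2, 3, 5, 7, 8, 9, 10, 11, 12, 13] — 11 of 14 on the boundary.

Per-facet area ½‖(b−a)×(c−a)‖:
  f1: (p10, p7, p2) → 76.5482
  f2: (p9, p10, p2) → 84.4640
  f3: (p13, p7, p2) → 50.5538
  f4: (p5, p10, p7) → 9.8538
  f5: (p3, p9, p8) → 21.9439
  f6: (p3, p9, p10) → 81.2470
  f7: (p3, p5, p8) → 17.9202
  f8: (p3, p5, p10) → 26.7780
  f9: (p0, p13, p7) → 21.1590
  f10: (p0, p5, p7) → 21.2218
  f11: (p12, p0, p13) → 47.1933
  f12: (p12, p13, p2) → 83.6901
  f13: (p12, p9, p2) → 63.0037
  f14: (p12, p9, p8) → 37.9903
  f15: (p11, p12, p8) → 29.9969
  f16: (p11, p12, p0) → 27.9129
  f17: (p11, p5, p8) → 68.1716
  f18: (p11, p0, p5) → 53.0297
Σ area = 822.678

Euler: V−E+F = 11−27+18 = 2.

facets=18 area=822.678


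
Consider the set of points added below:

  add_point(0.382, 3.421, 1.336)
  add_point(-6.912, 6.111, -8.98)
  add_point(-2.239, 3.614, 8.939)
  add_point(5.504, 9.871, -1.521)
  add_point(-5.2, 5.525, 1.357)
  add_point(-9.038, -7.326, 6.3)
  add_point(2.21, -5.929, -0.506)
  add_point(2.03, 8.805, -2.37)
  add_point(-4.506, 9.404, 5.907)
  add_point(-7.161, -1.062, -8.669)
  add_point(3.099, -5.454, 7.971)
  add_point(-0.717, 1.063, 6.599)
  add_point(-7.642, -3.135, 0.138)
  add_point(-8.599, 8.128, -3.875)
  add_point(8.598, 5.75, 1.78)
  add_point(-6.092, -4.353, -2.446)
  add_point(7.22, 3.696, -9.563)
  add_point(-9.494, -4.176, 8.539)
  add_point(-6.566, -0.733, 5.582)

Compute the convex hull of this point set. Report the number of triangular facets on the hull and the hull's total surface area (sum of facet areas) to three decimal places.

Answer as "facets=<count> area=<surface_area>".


13 of the 19 inputs are extreme points: [1, 2, 3, 5, 6, 8, 9, 10, 13, 14, 15, 16, 17].

Per-facet area ½‖(b−a)×(c−a)‖:
  f1: (p16, p3, p14) → 31.3959
  f2: (p1, p16, p3) → 70.4437
  f3: (p8, p3, p14) → 38.1012
  f4: (p10, p16, p14) → 78.4057
  f5: (p9, p1, p16) → 51.0889
  f6: (p13, p1, p3) → 41.1500
  f7: (p13, p8, p3) → 64.7716
  f8: (p13, p8, p17) → 78.2949
  f9: (p13, p9, p1) → 19.6635
  f10: (p2, p8, p14) → 45.2796
  f11: (p2, p10, p14) → 65.7336
  f12: (p2, p8, p17) → 34.1962
  f13: (p2, p10, p17) → 53.9161
  f14: (p5, p10, p17) → 24.0274
  f15: (p5, p13, p17) → 33.6416
  f16: (p5, p13, p9) → 85.0505
  f17: (p6, p10, p16) → 49.9205
  f18: (p6, p9, p16) → 86.7986
  f19: (p6, p5, p10) → 51.2982
  f20: (p15, p5, p9) → 16.1072
  f21: (p15, p6, p9) → 27.9647
  f22: (p15, p6, p5) → 42.0087
Σ area = 1089.258

Check V−E+F: 13 − 33 + 22 = 2.

facets=22 area=1089.258


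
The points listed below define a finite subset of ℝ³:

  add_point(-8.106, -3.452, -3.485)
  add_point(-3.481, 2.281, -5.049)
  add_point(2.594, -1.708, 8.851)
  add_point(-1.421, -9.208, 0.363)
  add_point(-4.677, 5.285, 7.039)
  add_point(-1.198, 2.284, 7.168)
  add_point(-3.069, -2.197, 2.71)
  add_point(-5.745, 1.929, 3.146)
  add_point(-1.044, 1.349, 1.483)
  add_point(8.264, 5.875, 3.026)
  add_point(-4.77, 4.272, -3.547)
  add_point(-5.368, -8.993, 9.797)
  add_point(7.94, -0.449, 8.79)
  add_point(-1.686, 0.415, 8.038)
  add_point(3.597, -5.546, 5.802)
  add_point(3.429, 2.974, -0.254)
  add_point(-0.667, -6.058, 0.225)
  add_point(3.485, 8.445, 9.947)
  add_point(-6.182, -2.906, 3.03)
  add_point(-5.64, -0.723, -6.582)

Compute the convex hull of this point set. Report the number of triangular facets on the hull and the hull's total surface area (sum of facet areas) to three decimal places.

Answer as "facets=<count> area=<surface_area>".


facets=20 area=797.372

12 of the 20 inputs are extreme points: [0, 1, 3, 4, 9, 10, 11, 12, 14, 15, 17, 19].

Triangle areas on the boundary:
  f1: (p11, p3, p0) → 49.0304
  f2: (p19, p3, p0) → 22.4580
  f3: (p14, p3, p9) → 45.7938
  f4: (p14, p11, p3) → 39.0187
  f5: (p15, p3, p9) → 32.0524
  f6: (p15, p19, p9) → 5.2604
  f7: (p15, p19, p3) → 63.6028
  f8: (p4, p11, p0) → 90.1707
  f9: (p4, p11, p17) → 63.6427
  f10: (p10, p17, p9) → 64.2635
  f11: (p10, p4, p17) → 45.8612
  f12: (p10, p19, p0) → 13.8441
  f13: (p10, p4, p0) → 44.5831
  f14: (p12, p11, p17) → 78.9665
  f15: (p12, p14, p11) → 30.9527
  f16: (p12, p17, p9) → 35.4843
  f17: (p12, p14, p9) → 30.3022
  f18: (p1, p19, p9) → 16.6530
  f19: (p1, p10, p9) → 20.5291
  f20: (p1, p10, p19) → 4.9023
Σ area = 797.372

Euler characteristic 12−30+20 = 2 ✓


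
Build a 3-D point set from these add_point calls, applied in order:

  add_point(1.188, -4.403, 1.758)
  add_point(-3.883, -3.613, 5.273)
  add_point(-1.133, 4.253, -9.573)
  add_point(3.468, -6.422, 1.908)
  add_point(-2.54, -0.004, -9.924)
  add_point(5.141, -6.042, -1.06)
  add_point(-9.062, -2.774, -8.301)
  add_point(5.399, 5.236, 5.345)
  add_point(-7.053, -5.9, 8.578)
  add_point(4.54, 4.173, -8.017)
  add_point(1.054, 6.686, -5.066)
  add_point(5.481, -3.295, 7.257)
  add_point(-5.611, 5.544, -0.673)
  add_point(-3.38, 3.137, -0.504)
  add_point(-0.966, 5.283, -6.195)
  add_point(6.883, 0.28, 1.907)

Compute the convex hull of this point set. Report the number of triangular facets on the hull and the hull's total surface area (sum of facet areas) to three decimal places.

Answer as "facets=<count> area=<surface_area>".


Extreme-point indices: [2, 3, 4, 5, 6, 7, 8, 9, 10, 11, 12, 15] — 12 of 16 on the boundary.

Area of each hull facet:
  f1: (p9, p7, p15) → 33.4207
  f2: (p9, p7, p10) → 29.0403
  f3: (p12, p8, p6) → 85.9869
  f4: (p12, p7, p10) → 44.9237
  f5: (p12, p7, p8) → 90.2270
  f6: (p2, p9, p10) → 13.2651
  f7: (p2, p12, p6) → 50.1671
  f8: (p2, p12, p10) → 22.4210
  f9: (p11, p7, p15) → 20.4068
  f10: (p11, p7, p8) → 54.9961
  f11: (p5, p9, p15) → 39.0261
  f12: (p5, p11, p15) → 23.2521
  f13: (p4, p2, p6) → 12.7735
  f14: (p4, p2, p9) → 12.5793
  f15: (p4, p5, p6) → 46.9993
  f16: (p4, p5, p9) → 50.6718
  f17: (p3, p11, p8) → 39.8043
  f18: (p3, p5, p11) → 9.6262
  f19: (p3, p8, p6) → 97.9393
  f20: (p3, p5, p6) → 27.8900
Σ area = 805.417

Euler: V−E+F = 12−30+20 = 2.

facets=20 area=805.417


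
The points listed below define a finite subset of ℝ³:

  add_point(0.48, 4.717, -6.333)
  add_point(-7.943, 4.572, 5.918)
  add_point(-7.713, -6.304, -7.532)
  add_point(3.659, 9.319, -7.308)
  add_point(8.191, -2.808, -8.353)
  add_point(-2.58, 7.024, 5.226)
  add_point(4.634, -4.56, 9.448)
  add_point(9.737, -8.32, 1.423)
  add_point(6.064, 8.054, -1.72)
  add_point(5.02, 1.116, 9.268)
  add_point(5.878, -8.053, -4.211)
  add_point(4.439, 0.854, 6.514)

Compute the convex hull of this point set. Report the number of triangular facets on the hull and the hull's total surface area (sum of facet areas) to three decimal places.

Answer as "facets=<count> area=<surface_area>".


Points on the hull: [1, 2, 3, 4, 5, 6, 7, 8, 9, 10] (10 of 12).

Facet areas (half cross-product norm):
  f1: (p2, p3, p1) → 143.8279
  f2: (p2, p6, p1) → 135.1133
  f3: (p2, p6, p7) → 100.0534
  f4: (p9, p6, p1) → 38.6110
  f5: (p9, p6, p7) → 27.6893
  f6: (p4, p2, p3) → 104.7762
  f7: (p5, p3, p1) → 34.6955
  f8: (p5, p9, p1) → 28.6861
  f9: (p10, p2, p7) → 32.2295
  f10: (p10, p4, p7) → 22.8366
  f11: (p10, p4, p2) → 49.6765
  f12: (p8, p5, p3) → 33.2230
  f13: (p8, p5, p9) → 55.9572
  f14: (p8, p9, p7) → 84.7298
  f15: (p8, p4, p7) → 73.0867
  f16: (p8, p4, p3) → 39.0421
Σ area = 1004.234

Check V−E+F: 10 − 24 + 16 = 2.

facets=16 area=1004.234


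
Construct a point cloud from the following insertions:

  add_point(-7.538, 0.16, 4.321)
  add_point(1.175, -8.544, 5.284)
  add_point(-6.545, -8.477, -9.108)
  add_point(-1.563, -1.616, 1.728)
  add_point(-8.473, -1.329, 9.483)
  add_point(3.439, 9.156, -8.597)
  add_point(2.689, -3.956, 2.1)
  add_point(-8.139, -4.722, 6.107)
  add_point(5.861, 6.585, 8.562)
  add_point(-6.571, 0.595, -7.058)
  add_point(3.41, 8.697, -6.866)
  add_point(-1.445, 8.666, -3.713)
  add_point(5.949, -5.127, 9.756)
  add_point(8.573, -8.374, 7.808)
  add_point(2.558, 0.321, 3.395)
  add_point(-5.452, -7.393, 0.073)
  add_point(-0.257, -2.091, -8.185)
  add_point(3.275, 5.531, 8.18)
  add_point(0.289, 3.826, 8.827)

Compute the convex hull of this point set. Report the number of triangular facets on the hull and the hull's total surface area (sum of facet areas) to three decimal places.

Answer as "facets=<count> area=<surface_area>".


facets=24 area=1092.595

Hull vertices (14/19): indices [0, 1, 2, 4, 5, 7, 8, 9, 11, 12, 13, 15, 16, 18].

Area of each hull facet:
  f1: (p8, p5, p13) → 132.3624
  f2: (p1, p13, p4) → 40.0121
  f3: (p1, p2, p13) → 43.5224
  f4: (p9, p2, p4) → 77.5061
  f5: (p9, p2, p5) → 49.2430
  f6: (p16, p5, p13) → 112.2291
  f7: (p16, p2, p13) → 85.7108
  f8: (p16, p2, p5) → 24.6246
  f9: (p12, p13, p4) → 23.7566
  f10: (p12, p8, p4) → 84.7281
  f11: (p12, p8, p13) → 20.3124
  f12: (p11, p8, p5) → 48.3526
  f13: (p11, p9, p5) → 34.4947
  f14: (p7, p2, p4) → 19.5848
  f15: (p7, p1, p4) → 22.3238
  f16: (p18, p8, p4) → 2.3807
  f17: (p18, p11, p4) → 68.4448
  f18: (p18, p11, p8) → 42.0261
  f19: (p0, p9, p4) → 7.8897
  f20: (p0, p11, p4) → 19.9681
  f21: (p0, p11, p9) → 55.9578
  f22: (p15, p1, p2) → 29.0491
  f23: (p15, p7, p2) → 18.2676
  f24: (p15, p7, p1) → 29.8477
Σ area = 1092.595

Euler characteristic 14−36+24 = 2 ✓


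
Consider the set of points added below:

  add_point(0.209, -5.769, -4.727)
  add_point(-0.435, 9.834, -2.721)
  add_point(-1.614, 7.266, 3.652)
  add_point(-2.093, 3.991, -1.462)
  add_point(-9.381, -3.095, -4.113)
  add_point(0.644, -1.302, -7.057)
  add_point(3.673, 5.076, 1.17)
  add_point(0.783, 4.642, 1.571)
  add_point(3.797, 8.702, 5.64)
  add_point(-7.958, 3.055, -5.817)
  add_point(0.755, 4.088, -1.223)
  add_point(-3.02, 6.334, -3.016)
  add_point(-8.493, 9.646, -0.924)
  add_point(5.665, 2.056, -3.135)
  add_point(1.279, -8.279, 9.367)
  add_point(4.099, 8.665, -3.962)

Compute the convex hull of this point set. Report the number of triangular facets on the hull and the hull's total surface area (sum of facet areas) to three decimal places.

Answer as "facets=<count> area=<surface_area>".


facets=18 area=793.939

Hull vertices (11/16): indices [0, 1, 2, 4, 5, 8, 9, 12, 13, 14, 15].

Facet areas (half cross-product norm):
  f1: (p12, p14, p4) → 117.9545
  f2: (p15, p5, p13) → 24.0069
  f3: (p0, p14, p13) → 69.2843
  f4: (p0, p5, p13) → 17.7599
  f5: (p0, p14, p4) → 71.4762
  f6: (p0, p5, p4) → 25.0204
  f7: (p9, p12, p1) → 33.4439
  f8: (p9, p15, p1) → 23.0865
  f9: (p9, p15, p5) → 52.7140
  f10: (p9, p12, p4) → 21.8215
  f11: (p9, p5, p4) → 31.1682
  f12: (p8, p14, p13) → 90.5203
  f13: (p8, p12, p1) → 37.8161
  f14: (p8, p15, p13) → 32.6666
  f15: (p8, p15, p1) → 22.2926
  f16: (p2, p12, p14) → 59.1600
  f17: (p2, p8, p14) → 49.8863
  f18: (p2, p8, p12) → 13.8608
Σ area = 793.939

Euler characteristic 11−27+18 = 2 ✓


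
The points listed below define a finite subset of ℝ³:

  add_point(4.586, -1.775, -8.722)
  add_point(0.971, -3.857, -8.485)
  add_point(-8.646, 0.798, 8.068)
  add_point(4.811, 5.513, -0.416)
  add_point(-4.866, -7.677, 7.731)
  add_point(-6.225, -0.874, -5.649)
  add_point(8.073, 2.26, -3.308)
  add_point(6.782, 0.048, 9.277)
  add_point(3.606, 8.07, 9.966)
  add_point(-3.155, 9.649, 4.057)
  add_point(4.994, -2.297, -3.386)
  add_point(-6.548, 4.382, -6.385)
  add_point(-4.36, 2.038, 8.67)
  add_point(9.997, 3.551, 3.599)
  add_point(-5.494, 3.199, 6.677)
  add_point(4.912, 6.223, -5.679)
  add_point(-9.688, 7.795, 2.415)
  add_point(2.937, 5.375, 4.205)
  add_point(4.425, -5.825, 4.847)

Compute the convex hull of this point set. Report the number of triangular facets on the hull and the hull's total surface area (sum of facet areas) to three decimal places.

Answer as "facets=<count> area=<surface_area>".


15 of the 19 inputs are extreme points: [0, 1, 2, 4, 5, 6, 7, 8, 9, 11, 12, 13, 15, 16, 18].

Per-facet area ½‖(b−a)×(c−a)‖:
  f1: (p15, p8, p13) → 54.5722
  f2: (p2, p8, p16) → 63.6217
  f3: (p2, p5, p16) → 55.0663
  f4: (p2, p5, p4) → 63.6196
  f5: (p6, p15, p13) → 18.4493
  f6: (p6, p15, p0) → 20.8975
  f7: (p6, p18, p13) → 39.3526
  f8: (p6, p18, p0) → 45.7792
  f9: (p9, p8, p16) → 19.1184
  f10: (p9, p15, p8) → 59.7033
  f11: (p1, p5, p4) → 62.3473
  f12: (p1, p18, p4) → 68.7040
  f13: (p1, p18, p0) → 28.9473
  f14: (p11, p15, p0) → 48.7121
  f15: (p11, p1, p0) → 23.1215
  f16: (p11, p1, p5) → 20.5525
  f17: (p11, p5, p16) → 25.6991
  f18: (p11, p9, p16) → 34.7489
  f19: (p11, p9, p15) → 65.0401
  f20: (p7, p8, p4) → 59.4464
  f21: (p7, p18, p4) → 36.9192
  f22: (p7, p8, p13) → 31.2787
  f23: (p7, p18, p13) → 28.5651
  f24: (p12, p8, p4) → 37.4854
  f25: (p12, p2, p4) → 20.7225
  f26: (p12, p2, p8) → 8.0605
Σ area = 1040.531

Euler characteristic 15−39+26 = 2 ✓

facets=26 area=1040.531


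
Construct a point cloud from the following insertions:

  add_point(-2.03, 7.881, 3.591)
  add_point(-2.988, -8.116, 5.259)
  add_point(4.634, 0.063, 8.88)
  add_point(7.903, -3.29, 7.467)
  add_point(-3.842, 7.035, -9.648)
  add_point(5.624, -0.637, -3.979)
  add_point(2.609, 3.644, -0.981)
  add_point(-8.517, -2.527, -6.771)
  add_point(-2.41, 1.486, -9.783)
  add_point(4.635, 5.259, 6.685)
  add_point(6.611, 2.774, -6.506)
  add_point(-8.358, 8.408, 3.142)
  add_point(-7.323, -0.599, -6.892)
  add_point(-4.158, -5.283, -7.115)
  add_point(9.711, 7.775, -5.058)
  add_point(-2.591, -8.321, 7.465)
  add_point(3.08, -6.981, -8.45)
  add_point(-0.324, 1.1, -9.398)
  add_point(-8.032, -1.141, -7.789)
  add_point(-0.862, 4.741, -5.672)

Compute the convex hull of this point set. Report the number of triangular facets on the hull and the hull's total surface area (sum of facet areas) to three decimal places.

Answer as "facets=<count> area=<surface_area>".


facets=26 area=1099.146

Points on the hull: [0, 1, 2, 3, 4, 7, 8, 9, 11, 13, 14, 15, 16, 17, 18] (15 of 20).

Facet areas (half cross-product norm):
  f1: (p15, p11, p7) → 115.0260
  f2: (p4, p11, p14) → 97.6671
  f3: (p2, p15, p11) → 90.4942
  f4: (p18, p13, p7) → 4.5676
  f5: (p18, p13, p16) → 13.1643
  f6: (p18, p11, p7) → 12.9336
  f7: (p18, p4, p11) → 61.9258
  f8: (p8, p18, p16) → 33.0382
  f9: (p8, p18, p4) → 18.4179
  f10: (p9, p2, p11) → 37.0945
  f11: (p3, p16, p15) → 92.8945
  f12: (p3, p2, p15) → 27.0945
  f13: (p3, p16, p14) → 122.0395
  f14: (p3, p9, p14) → 59.4656
  f15: (p3, p9, p2) → 11.7923
  f16: (p1, p16, p15) → 9.4535
  f17: (p1, p13, p16) → 48.1181
  f18: (p1, p15, p7) → 6.1954
  f19: (p1, p13, p7) → 32.6596
  f20: (p17, p16, p14) → 55.9443
  f21: (p17, p8, p16) → 7.8988
  f22: (p17, p4, p14) → 44.1892
  f23: (p17, p8, p4) → 5.6342
  f24: (p0, p11, p14) → 30.2157
  f25: (p0, p9, p14) → 50.6576
  f26: (p0, p9, p11) → 10.5639
Σ area = 1099.146

Check V−E+F: 15 − 39 + 26 = 2.


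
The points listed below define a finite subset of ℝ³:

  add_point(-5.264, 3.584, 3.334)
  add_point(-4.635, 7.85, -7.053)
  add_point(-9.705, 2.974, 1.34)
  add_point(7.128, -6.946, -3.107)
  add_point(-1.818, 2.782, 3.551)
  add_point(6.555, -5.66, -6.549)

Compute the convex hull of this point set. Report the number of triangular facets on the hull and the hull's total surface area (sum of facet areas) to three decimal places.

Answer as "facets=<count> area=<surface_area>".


Extreme-point indices: [0, 1, 2, 3, 4, 5] — 6 of 6 on the boundary.

Facet areas (half cross-product norm):
  f1: (p5, p3, p2) → 37.0899
  f2: (p5, p1, p2) → 95.8596
  f3: (p5, p4, p3) → 27.3893
  f4: (p5, p4, p1) → 92.0476
  f5: (p0, p3, p2) → 39.0022
  f6: (p0, p4, p3) → 18.4999
  f7: (p0, p1, p2) → 26.5046
  f8: (p0, p4, p1) → 19.8557
Σ area = 356.249

Check V−E+F: 6 − 12 + 8 = 2.

facets=8 area=356.249


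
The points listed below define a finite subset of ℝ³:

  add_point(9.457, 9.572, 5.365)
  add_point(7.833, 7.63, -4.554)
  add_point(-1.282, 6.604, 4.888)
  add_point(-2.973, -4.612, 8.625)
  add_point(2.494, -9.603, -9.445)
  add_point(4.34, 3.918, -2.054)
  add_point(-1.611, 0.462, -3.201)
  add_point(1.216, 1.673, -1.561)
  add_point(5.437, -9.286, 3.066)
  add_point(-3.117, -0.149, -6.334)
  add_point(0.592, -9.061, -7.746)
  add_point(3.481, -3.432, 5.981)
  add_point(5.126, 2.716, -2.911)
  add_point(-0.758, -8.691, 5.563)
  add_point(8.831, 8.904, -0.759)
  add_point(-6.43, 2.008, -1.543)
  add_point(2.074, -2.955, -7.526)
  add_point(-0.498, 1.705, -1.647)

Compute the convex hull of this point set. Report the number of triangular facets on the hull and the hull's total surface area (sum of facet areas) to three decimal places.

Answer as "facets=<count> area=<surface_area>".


facets=22 area=888.798

Extreme-point indices: [0, 1, 2, 3, 4, 8, 9, 10, 11, 13, 14, 15, 16] — 13 of 18 on the boundary.

Facet areas (half cross-product norm):
  f1: (p1, p8, p4) → 112.8799
  f2: (p2, p3, p15) → 53.3363
  f3: (p2, p3, p0) → 61.7865
  f4: (p2, p1, p15) → 61.9216
  f5: (p11, p3, p0) → 42.3747
  f6: (p11, p8, p0) → 37.5391
  f7: (p11, p8, p3) → 23.1903
  f8: (p9, p1, p15) → 41.7215
  f9: (p9, p10, p15) → 23.4893
  f10: (p9, p10, p4) → 10.5234
  f11: (p14, p8, p0) → 58.3207
  f12: (p14, p1, p8) → 38.5094
  f13: (p14, p2, p0) → 34.0333
  f14: (p14, p2, p1) → 23.9944
  f15: (p13, p3, p15) → 35.0320
  f16: (p13, p10, p15) → 84.2952
  f17: (p13, p8, p3) → 14.3545
  f18: (p13, p8, p4) → 42.5979
  f19: (p13, p10, p4) → 11.9717
  f20: (p16, p1, p4) → 22.2350
  f21: (p16, p9, p4) → 17.3705
  f22: (p16, p9, p1) → 37.3208
Σ area = 888.798

Euler: V−E+F = 13−33+22 = 2.


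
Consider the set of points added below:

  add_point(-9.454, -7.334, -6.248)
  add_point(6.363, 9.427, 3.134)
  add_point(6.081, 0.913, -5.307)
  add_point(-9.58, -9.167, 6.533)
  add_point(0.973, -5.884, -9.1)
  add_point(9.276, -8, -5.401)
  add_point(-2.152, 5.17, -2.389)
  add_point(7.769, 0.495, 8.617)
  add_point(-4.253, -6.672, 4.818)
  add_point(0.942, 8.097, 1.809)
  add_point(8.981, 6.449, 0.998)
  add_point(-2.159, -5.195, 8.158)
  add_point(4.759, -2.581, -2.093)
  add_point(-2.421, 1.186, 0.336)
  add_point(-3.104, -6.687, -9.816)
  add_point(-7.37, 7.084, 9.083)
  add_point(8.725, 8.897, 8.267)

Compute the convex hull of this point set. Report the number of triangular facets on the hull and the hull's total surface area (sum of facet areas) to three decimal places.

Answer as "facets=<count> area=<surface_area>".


Points on the hull: [0, 1, 2, 3, 4, 5, 6, 7, 9, 10, 11, 14, 15, 16] (14 of 17).

Per-facet area ½‖(b−a)×(c−a)‖:
  f1: (p0, p5, p3) → 121.0276
  f2: (p0, p14, p5) → 37.0285
  f3: (p11, p5, p3) → 72.5033
  f4: (p11, p7, p5) → 92.1271
  f5: (p16, p7, p5) → 61.6012
  f6: (p6, p0, p14) → 50.8726
  f7: (p6, p2, p1) → 50.3753
  f8: (p6, p2, p14) → 60.0672
  f9: (p4, p14, p5) → 9.1855
  f10: (p4, p2, p5) → 38.0152
  f11: (p4, p2, p14) → 13.2300
  f12: (p10, p2, p5) → 36.7831
  f13: (p10, p16, p5) → 44.7080
  f14: (p10, p2, p1) → 16.5727
  f15: (p10, p16, p1) → 12.6795
  f16: (p15, p0, p3) → 107.1501
  f17: (p15, p6, p0) → 94.3194
  f18: (p15, p11, p3) → 57.0174
  f19: (p15, p16, p1) → 42.9838
  f20: (p15, p11, p7) → 75.9992
  f21: (p15, p16, p7) → 66.8650
  f22: (p9, p6, p1) → 11.0582
  f23: (p9, p15, p1) → 25.9668
  f24: (p9, p15, p6) → 33.1527
Σ area = 1231.289

Check V−E+F: 14 − 36 + 24 = 2.

facets=24 area=1231.289


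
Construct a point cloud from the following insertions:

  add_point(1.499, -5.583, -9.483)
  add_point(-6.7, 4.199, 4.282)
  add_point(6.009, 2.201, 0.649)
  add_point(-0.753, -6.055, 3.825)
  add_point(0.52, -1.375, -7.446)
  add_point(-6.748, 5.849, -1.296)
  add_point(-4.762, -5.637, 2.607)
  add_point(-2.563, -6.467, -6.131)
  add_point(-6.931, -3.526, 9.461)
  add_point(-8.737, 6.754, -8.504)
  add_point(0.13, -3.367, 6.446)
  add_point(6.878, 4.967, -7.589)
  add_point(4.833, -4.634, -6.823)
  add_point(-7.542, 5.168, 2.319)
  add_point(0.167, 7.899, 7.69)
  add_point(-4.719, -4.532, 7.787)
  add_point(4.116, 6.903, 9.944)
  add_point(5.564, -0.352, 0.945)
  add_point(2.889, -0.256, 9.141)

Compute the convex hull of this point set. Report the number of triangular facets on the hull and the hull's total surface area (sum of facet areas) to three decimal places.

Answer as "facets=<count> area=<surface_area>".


Hull vertices (16/19): indices [0, 1, 2, 3, 6, 7, 8, 9, 11, 12, 13, 14, 15, 16, 17, 18].

Per-facet area ½‖(b−a)×(c−a)‖:
  f1: (p0, p11, p9) → 88.2834
  f2: (p0, p7, p9) → 39.3786
  f3: (p14, p11, p9) → 124.4286
  f4: (p14, p16, p11) → 39.3544
  f5: (p14, p8, p16) → 30.9336
  f6: (p13, p8, p9) → 41.6622
  f7: (p13, p14, p9) → 43.6498
  f8: (p2, p16, p11) → 32.7741
  f9: (p2, p17, p11) → 10.2610
  f10: (p2, p17, p16) → 13.1516
  f11: (p12, p0, p11) → 20.3588
  f12: (p12, p17, p11) → 39.7987
  f13: (p18, p8, p16) → 33.4923
  f14: (p18, p17, p16) → 31.4402
  f15: (p18, p12, p17) → 22.5243
  f16: (p1, p14, p8) → 39.0985
  f17: (p1, p13, p8) → 6.5456
  f18: (p1, p13, p14) → 8.9394
  f19: (p6, p7, p9) → 66.8566
  f20: (p6, p8, p9) → 60.6730
  f21: (p3, p18, p12) → 50.5777
  f22: (p3, p6, p7) → 19.0363
  f23: (p3, p0, p7) → 23.8050
  f24: (p3, p12, p0) → 26.1207
  f25: (p15, p6, p8) → 6.1325
  f26: (p15, p3, p6) → 10.7377
  f27: (p15, p18, p8) → 11.9779
  f28: (p15, p3, p18) → 23.9657
Σ area = 965.958

Euler: V−E+F = 16−42+28 = 2.

facets=28 area=965.958


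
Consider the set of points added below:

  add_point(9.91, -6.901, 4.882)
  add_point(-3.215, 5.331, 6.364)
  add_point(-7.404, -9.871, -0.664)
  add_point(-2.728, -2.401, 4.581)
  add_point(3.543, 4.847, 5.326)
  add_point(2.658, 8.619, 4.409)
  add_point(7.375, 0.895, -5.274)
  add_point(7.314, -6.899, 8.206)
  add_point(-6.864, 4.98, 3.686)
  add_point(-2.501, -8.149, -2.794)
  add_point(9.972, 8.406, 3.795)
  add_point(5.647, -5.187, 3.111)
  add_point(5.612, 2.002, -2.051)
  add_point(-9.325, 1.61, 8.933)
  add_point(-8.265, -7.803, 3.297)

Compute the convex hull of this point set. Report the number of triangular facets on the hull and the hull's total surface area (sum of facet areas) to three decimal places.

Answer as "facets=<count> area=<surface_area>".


Hull vertices (11/15): indices [0, 1, 2, 5, 6, 7, 8, 9, 10, 13, 14].

Facet areas (half cross-product norm):
  f1: (p7, p10, p13) → 145.2214
  f2: (p8, p2, p13) → 49.9022
  f3: (p14, p2, p13) → 13.1555
  f4: (p14, p7, p13) → 89.6205
  f5: (p14, p7, p2) → 37.0112
  f6: (p0, p6, p10) → 76.0905
  f7: (p0, p7, p10) → 32.3068
  f8: (p0, p7, p2) → 36.5168
  f9: (p1, p8, p13) → 15.0930
  f10: (p5, p6, p10) → 43.8748
  f11: (p5, p8, p6) → 67.5458
  f12: (p5, p1, p8) → 13.3368
  f13: (p5, p10, p13) → 29.9417
  f14: (p5, p1, p13) → 1.8948
  f15: (p9, p0, p2) → 33.8740
  f16: (p9, p0, p6) → 81.5530
  f17: (p9, p8, p2) → 42.4361
  f18: (p9, p8, p6) → 99.6753
Σ area = 909.050

Euler characteristic 11−27+18 = 2 ✓

facets=18 area=909.050


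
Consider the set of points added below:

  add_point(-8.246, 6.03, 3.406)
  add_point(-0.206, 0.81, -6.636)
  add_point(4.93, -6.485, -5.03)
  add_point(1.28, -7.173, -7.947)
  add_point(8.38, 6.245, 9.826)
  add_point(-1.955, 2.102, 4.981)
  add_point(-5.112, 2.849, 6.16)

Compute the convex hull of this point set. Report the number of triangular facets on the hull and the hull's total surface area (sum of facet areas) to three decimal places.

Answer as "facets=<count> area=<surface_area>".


facets=8 area=515.500

6 of the 7 inputs are extreme points: [0, 1, 2, 3, 4, 6].

Area of each hull facet:
  f1: (p1, p4, p0) → 118.9467
  f2: (p1, p3, p0) → 46.3121
  f3: (p6, p4, p0) → 31.5009
  f4: (p6, p3, p0) → 47.9489
  f5: (p2, p6, p4) → 123.3805
  f6: (p2, p6, p3) → 41.7721
  f7: (p2, p1, p4) → 86.3139
  f8: (p2, p1, p3) → 19.3254
Σ area = 515.500

Check V−E+F: 6 − 12 + 8 = 2.


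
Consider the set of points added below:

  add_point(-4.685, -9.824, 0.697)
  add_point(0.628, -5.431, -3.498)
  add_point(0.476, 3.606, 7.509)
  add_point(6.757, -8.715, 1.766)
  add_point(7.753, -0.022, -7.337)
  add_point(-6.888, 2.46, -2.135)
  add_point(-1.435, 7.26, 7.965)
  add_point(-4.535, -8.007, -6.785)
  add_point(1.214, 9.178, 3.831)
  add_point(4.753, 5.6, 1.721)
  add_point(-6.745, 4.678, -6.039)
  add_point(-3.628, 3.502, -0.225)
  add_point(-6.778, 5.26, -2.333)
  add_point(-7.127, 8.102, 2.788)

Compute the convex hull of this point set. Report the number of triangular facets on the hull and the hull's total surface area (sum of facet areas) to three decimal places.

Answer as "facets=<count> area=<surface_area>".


facets=18 area=837.453

11 of the 14 inputs are extreme points: [0, 2, 3, 4, 5, 6, 7, 8, 9, 10, 13].

Triangle areas on the boundary:
  f1: (p6, p0, p13) → 69.8935
  f2: (p8, p6, p13) → 20.0100
  f3: (p8, p10, p13) → 39.8561
  f4: (p8, p10, p4) → 94.4992
  f5: (p2, p6, p0) → 25.3514
  f6: (p2, p3, p0) → 82.4299
  f7: (p5, p0, p13) → 38.9482
  f8: (p5, p10, p13) → 16.4867
  f9: (p7, p10, p4) → 87.0924
  f10: (p7, p3, p4) → 81.8122
  f11: (p7, p3, p0) → 44.4032
  f12: (p7, p5, p0) → 44.2941
  f13: (p7, p5, p10) → 26.1571
  f14: (p9, p3, p4) → 67.4846
  f15: (p9, p8, p4) → 17.0878
  f16: (p9, p2, p3) → 53.0165
  f17: (p9, p8, p6) → 13.2401
  f18: (p9, p2, p6) → 15.3903
Σ area = 837.453

Check V−E+F: 11 − 27 + 18 = 2.


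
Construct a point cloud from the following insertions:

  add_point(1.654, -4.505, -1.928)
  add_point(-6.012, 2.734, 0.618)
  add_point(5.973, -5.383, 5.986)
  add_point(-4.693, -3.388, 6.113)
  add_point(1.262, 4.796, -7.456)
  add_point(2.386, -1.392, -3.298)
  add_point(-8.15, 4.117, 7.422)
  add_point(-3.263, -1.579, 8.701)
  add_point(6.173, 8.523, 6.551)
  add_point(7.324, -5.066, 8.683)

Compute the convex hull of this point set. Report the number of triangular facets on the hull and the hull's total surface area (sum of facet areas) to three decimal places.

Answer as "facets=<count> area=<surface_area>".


facets=16 area=629.095

Points on the hull: [0, 1, 2, 3, 4, 5, 6, 7, 8, 9] (10 of 10).

Facet areas (half cross-product norm):
  f1: (p4, p8, p6) → 108.6411
  f2: (p4, p8, p9) → 105.3498
  f3: (p7, p8, p6) → 52.7802
  f4: (p7, p8, p9) → 70.9371
  f5: (p1, p4, p6) → 21.6966
  f6: (p1, p0, p4) → 51.5415
  f7: (p5, p4, p9) → 32.4539
  f8: (p5, p0, p4) → 5.1336
  f9: (p3, p7, p9) → 18.8125
  f10: (p3, p1, p0) → 40.4087
  f11: (p3, p7, p6) → 13.1950
  f12: (p3, p1, p6) → 27.3050
  f13: (p2, p5, p9) → 7.7255
  f14: (p2, p5, p0) → 14.8721
  f15: (p2, p3, p9) → 15.0236
  f16: (p2, p3, p0) → 43.2187
Σ area = 629.095

Euler: V−E+F = 10−24+16 = 2.


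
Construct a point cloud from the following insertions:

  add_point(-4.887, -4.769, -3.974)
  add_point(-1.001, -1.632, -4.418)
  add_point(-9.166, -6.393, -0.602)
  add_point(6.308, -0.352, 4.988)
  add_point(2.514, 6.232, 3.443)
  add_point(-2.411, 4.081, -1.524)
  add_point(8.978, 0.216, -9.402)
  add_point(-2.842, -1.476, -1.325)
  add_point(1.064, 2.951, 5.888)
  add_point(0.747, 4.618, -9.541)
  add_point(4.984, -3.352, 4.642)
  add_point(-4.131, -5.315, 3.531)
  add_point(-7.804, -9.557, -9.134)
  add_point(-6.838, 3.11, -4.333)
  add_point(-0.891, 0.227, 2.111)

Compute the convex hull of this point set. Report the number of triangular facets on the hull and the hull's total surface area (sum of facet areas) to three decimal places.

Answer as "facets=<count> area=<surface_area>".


facets=16 area=782.710

10 of the 15 inputs are extreme points: [2, 3, 4, 6, 8, 9, 10, 11, 12, 13].

Triangle areas on the boundary:
  f1: (p9, p4, p6) → 61.4515
  f2: (p12, p9, p6) → 77.1914
  f3: (p10, p12, p6) → 136.0659
  f4: (p13, p9, p4) → 55.8373
  f5: (p13, p12, p2) → 48.1104
  f6: (p13, p12, p9) → 63.3065
  f7: (p8, p13, p2) → 66.8065
  f8: (p8, p13, p4) → 27.1499
  f9: (p3, p4, p6) → 56.2326
  f10: (p3, p10, p6) → 24.1474
  f11: (p3, p8, p4) → 13.5835
  f12: (p3, p8, p10) → 10.1941
  f13: (p11, p12, p2) → 25.8773
  f14: (p11, p10, p12) → 58.7296
  f15: (p11, p8, p2) → 24.4417
  f16: (p11, p8, p10) → 33.5848
Σ area = 782.710

Euler: V−E+F = 10−24+16 = 2.
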